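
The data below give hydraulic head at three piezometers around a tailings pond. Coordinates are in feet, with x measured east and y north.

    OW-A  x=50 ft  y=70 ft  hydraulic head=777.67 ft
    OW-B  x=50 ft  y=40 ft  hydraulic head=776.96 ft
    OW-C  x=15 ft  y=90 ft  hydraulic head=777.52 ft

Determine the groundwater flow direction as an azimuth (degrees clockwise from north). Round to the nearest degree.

Taking OW-A as reference: OW-B−OW-A = (0, -30, -0.71); OW-C−OW-A = (-35, 20, -0.15).
Determinant of the coordinate differences = 0·20 − (-35)·(-30) = -1050.
∂h/∂x = [(-0.71)·20 − (-0.15)·(-30)] / -1050 = +0.01781
∂h/∂y = [0·(-0.15) − (-35)·(-0.71)] / -1050 = +0.02367
Flow direction (−∇h) has components (-0.01781 E, -0.02367 N).
Azimuth = atan2(E, N) = atan2(-0.01781, -0.02367) = 217.0° ≈ 217°.

217°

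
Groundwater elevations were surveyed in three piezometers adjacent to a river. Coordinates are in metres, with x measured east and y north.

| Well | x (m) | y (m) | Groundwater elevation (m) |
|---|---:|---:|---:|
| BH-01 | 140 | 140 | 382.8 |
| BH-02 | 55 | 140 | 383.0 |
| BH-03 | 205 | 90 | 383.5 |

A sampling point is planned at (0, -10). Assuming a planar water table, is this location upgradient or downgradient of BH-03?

upgradient

With h = a·x + b·y + c and BH-01 as origin, the differences give:
  (-85)·a + 0·b = +0.2
  65·a + (-50)·b = +0.7
Eliminate b (×(-50) and ×0, subtract): 4250·a = -10.00 → a = ∂h/∂x = -0.002353
Back-substitute: b = ∂h/∂y = -0.01706.
Head at (0, -10) = 382.8 + (-0.002353)·(-140) + (-0.01706)·(-150) = 385.69 m.
That is higher than the 383.5 m at BH-03, so the point is upgradient.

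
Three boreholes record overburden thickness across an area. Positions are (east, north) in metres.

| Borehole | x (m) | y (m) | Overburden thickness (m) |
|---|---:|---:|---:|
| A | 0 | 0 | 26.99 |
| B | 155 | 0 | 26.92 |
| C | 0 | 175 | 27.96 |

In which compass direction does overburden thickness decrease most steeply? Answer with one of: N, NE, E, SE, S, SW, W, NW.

S

∂d/∂x = (26.92 − 26.99) / (155 − 0) = -0.0004516
∂d/∂y = (27.96 − 26.99) / (175 − 0) = +0.005543
Steepest decrease is along −∇f = (+0.0004516 E, -0.005543 N) → south.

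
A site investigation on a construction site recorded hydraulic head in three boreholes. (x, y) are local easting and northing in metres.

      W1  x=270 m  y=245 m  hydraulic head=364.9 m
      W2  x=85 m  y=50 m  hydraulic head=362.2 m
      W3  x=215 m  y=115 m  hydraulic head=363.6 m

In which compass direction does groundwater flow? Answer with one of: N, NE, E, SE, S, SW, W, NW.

SW

With h = a·x + b·y + c and W1 as origin, the differences give:
  (-185)·a + (-195)·b = -2.7
  (-55)·a + (-130)·b = -1.3
Eliminate b (×(-130) and ×(-195), subtract): 13325·a = 97.50 → a = ∂h/∂x = +0.007317
Back-substitute: b = ∂h/∂y = +0.006904.
Flow = −∇h = (-0.007317 east, -0.006904 north), which points southwest.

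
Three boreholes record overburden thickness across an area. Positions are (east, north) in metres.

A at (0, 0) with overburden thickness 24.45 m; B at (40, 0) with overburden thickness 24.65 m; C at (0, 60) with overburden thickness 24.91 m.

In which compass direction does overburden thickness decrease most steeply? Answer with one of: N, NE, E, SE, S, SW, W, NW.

SW

∂d/∂x = (24.65 − 24.45) / (40 − 0) = +0.005000
∂d/∂y = (24.91 − 24.45) / (60 − 0) = +0.007667
Steepest decrease is along −∇f = (-0.005000 E, -0.007667 N) → southwest.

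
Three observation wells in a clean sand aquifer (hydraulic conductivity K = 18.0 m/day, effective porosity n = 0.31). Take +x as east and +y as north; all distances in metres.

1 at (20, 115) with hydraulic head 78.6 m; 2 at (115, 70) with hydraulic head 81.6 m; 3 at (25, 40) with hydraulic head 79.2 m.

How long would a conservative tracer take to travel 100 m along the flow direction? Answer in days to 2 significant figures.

Differences from 1: to 2 (Δx, Δy, Δh) = (95, -45, +3.0); to 3 = (5, -75, +0.6).
Determinant of the coordinate differences = 95·(-75) − 5·(-45) = -6900.
∂h/∂x = [(+3.0)·(-75) − (+0.6)·(-45)] / -6900 = +0.02870
∂h/∂y = [95·(+0.6) − 5·(+3.0)] / -6900 = -0.006087
|∇h| = √(0.02870² + -0.006087²) = 0.02934
Seepage velocity v = K·i/n = 18.0 × 0.02934 / 0.31 = 1.704 m/day.
t = 100 / 1.704 = 58.69 days.

59 days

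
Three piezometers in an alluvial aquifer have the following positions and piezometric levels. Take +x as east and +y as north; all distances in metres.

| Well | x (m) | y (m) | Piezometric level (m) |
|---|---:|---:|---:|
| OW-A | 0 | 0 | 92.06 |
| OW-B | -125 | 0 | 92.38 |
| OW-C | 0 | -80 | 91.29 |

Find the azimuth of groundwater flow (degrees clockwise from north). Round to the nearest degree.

∂h/∂x = (92.38 − 92.06) / (-125 − 0) = -0.002560
∂h/∂y = (91.29 − 92.06) / (-80 − 0) = +0.009625
Flow direction (−∇h) has components (+0.002560 E, -0.009625 N).
Azimuth = atan2(E, N) = atan2(+0.002560, -0.009625) = 165.1° ≈ 165°.

165°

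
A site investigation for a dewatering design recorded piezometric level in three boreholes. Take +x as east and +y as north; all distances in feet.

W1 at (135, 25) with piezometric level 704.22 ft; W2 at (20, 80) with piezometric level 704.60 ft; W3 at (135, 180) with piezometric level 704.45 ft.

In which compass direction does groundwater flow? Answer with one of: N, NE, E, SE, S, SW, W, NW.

SE

Taking W1 as reference: W2−W1 = (-115, 55, +0.38); W3−W1 = (0, 155, +0.23).
Solve a·Δx + b·Δy = Δh: det = (-115)·155 − 0·55 = -17825.
∂h/∂x = [(+0.38)·155 − (+0.23)·55] / -17825 = -0.002595
∂h/∂y = [(-115)·(+0.23) − 0·(+0.38)] / -17825 = +0.001484
Flow = −∇h = (+0.002595 east, -0.001484 north), which points southeast.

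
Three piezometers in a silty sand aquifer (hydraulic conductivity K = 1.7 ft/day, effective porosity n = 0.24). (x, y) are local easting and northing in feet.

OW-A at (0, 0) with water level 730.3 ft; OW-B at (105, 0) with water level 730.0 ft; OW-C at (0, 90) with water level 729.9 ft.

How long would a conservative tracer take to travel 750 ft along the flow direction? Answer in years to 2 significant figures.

55 years

∂h/∂x = (730.0 − 730.3) / (105 − 0) = -0.002857
∂h/∂y = (729.9 − 730.3) / (90 − 0) = -0.004444
|∇h| = √(-0.002857² + -0.004444²) = 0.005283
Seepage velocity v = K·i/n = 1.7 × 0.005283 / 0.24 = 0.03742 ft/day.
t = 750 / 0.03742 = 2.004e+04 days = 54.9 years.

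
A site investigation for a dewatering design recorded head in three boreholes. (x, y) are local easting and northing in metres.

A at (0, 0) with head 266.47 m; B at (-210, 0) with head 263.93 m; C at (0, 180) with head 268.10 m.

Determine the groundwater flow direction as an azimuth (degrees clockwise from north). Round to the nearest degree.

∂h/∂x = (263.93 − 266.47) / (-210 − 0) = +0.01210
∂h/∂y = (268.10 − 266.47) / (180 − 0) = +0.009056
Flow direction (−∇h) has components (-0.01210 E, -0.009056 N).
Azimuth = atan2(E, N) = atan2(-0.01210, -0.009056) = 233.2° ≈ 233°.

233°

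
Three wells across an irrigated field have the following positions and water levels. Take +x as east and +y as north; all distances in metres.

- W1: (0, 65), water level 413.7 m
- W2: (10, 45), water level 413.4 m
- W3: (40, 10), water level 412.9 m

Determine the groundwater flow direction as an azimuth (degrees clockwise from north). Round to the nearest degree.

Three-point gradient (reference W1): Δ to W2 = (10, -20, -0.3), Δ to W3 = (40, -55, -0.8).
∂h/∂x = +0.002000, ∂h/∂y = +0.01600 (det = 250).
Flow direction (−∇h) has components (-0.002000 E, -0.01600 N).
Azimuth = atan2(E, N) = atan2(-0.002000, -0.01600) = 187.1° ≈ 187°.

187°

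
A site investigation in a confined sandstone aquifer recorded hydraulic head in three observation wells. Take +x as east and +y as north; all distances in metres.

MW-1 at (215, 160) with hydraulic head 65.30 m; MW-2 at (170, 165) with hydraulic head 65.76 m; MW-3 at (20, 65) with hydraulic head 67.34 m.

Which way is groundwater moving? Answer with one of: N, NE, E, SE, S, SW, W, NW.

E

Three-point gradient (reference MW-1): Δ to MW-2 = (-45, 5, +0.46), Δ to MW-3 = (-195, -95, +2.04).
∂h/∂x = -0.01027, ∂h/∂y = -0.0004000 (det = 5250).
Flow = −∇h = (+0.01027 east, +0.0004000 north), which points east.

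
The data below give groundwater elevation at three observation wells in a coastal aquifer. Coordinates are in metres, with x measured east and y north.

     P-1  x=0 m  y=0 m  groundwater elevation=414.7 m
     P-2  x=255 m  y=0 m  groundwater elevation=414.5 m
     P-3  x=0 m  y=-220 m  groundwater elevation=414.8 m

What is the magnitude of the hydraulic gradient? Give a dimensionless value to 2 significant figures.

∂h/∂x = (414.5 − 414.7) / (255 − 0) = -0.0007843
∂h/∂y = (414.8 − 414.7) / (-220 − 0) = -0.0004545
|∇h| = √(-0.0007843² + -0.0004545²) = 0.0009065

0.00091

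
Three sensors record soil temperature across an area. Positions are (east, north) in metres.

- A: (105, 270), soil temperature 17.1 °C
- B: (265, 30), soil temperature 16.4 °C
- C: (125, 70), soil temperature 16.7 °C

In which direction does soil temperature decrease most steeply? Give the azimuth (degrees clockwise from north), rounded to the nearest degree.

139°

Three-point gradient (reference A): Δ to B = (160, -240, -0.7), Δ to C = (20, -200, -0.4).
∂T/∂x = -0.001618, ∂T/∂y = +0.001838 (det = -27200).
Steepest decrease is along −∇f: components (+0.001618 E, -0.001838 N).
Azimuth = atan2(+0.001618, -0.001838) = 138.7° ≈ 139°.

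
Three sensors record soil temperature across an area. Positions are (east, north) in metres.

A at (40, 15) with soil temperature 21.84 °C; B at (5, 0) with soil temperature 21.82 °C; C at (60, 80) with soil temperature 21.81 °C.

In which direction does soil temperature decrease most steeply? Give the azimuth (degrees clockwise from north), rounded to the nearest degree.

With T = a·x + b·y + c and A as origin, the differences give:
  (-35)·a + (-15)·b = -0.02
  20·a + 65·b = -0.03
Eliminate b (×65 and ×(-15), subtract): -1975·a = -1.750 → a = ∂T/∂x = +0.0008861
Back-substitute: b = ∂T/∂y = -0.0007342.
Steepest decrease is along −∇f: components (-0.0008861 E, +0.0007342 N).
Azimuth = atan2(-0.0008861, +0.0007342) = 309.6° ≈ 310°.

310°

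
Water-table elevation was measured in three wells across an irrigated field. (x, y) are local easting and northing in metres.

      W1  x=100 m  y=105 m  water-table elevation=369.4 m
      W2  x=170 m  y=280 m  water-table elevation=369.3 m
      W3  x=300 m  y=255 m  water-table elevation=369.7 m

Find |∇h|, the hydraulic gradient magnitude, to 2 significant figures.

0.0032

Taking W1 as reference: W2−W1 = (70, 175, -0.1); W3−W1 = (200, 150, +0.3).
Determinant of the coordinate differences = 70·150 − 200·175 = -24500.
∂h/∂x = [(-0.1)·150 − (+0.3)·175] / -24500 = +0.002755
∂h/∂y = [70·(+0.3) − 200·(-0.1)] / -24500 = -0.001673
|∇h| = √(0.002755² + -0.001673²) = 0.003223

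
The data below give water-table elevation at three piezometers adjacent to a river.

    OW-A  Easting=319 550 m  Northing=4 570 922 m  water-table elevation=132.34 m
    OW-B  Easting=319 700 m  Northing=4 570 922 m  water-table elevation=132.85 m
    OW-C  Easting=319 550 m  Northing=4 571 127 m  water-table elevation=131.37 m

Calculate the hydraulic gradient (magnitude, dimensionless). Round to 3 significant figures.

∂h/∂x = (132.85 − 132.34) / (319700 − 319550) = +0.003400
∂h/∂y = (131.37 − 132.34) / (4571127 − 4570922) = -0.004732
|∇h| = √(0.003400² + -0.004732²) = 0.005827

0.00583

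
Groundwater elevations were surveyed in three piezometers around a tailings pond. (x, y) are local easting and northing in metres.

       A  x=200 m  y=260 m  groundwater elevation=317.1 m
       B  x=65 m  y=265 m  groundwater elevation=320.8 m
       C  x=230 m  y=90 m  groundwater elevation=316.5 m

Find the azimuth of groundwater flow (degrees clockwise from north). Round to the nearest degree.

087°

With h = a·x + b·y + c and A as origin, the differences give:
  (-135)·a + 5·b = +3.7
  30·a + (-170)·b = -0.6
Eliminate b (×(-170) and ×5, subtract): 22800·a = -626.00 → a = ∂h/∂x = -0.02746
Back-substitute: b = ∂h/∂y = -0.001316.
Flow direction (−∇h) has components (+0.02746 E, +0.001316 N).
Azimuth = atan2(E, N) = atan2(+0.02746, +0.001316) = 87.3° ≈ 087°.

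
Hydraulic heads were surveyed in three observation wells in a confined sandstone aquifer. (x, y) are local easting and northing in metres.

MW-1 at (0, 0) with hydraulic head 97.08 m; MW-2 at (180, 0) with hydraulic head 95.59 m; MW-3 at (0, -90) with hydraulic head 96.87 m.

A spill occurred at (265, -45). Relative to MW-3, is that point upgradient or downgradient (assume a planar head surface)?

downgradient

∂h/∂x = (95.59 − 97.08) / (180 − 0) = -0.008278
∂h/∂y = (96.87 − 97.08) / (-90 − 0) = +0.002333
Head at (265, -45) = 97.08 + (-0.008278)·(265) + (+0.002333)·(-45) = 94.78 m.
That is lower than the 96.87 m at MW-3, so the point is downgradient.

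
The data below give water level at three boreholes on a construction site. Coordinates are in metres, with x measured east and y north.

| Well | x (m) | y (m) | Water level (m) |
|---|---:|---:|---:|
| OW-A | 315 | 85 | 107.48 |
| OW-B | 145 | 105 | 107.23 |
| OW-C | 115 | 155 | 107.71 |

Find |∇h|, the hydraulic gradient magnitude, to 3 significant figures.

0.0116

Three-point gradient (reference OW-A): Δ to OW-B = (-170, 20, -0.25), Δ to OW-C = (-200, 70, +0.23).
∂h/∂x = +0.002797, ∂h/∂y = +0.01128 (det = -7900).
|∇h| = √(0.002797² + 0.01128²) = 0.01162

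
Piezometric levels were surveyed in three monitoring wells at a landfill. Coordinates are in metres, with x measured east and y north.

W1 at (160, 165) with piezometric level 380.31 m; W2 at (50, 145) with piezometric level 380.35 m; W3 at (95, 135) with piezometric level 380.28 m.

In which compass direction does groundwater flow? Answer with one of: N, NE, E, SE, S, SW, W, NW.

Taking W1 as reference: W2−W1 = (-110, -20, +0.04); W3−W1 = (-65, -30, -0.03).
Determinant of the coordinate differences = (-110)·(-30) − (-65)·(-20) = 2000.
∂h/∂x = [(+0.04)·(-30) − (-0.03)·(-20)] / 2000 = -0.0009000
∂h/∂y = [(-110)·(-0.03) − (-65)·(+0.04)] / 2000 = +0.002950
Flow = −∇h = (+0.0009000 east, -0.002950 north), which points south.

S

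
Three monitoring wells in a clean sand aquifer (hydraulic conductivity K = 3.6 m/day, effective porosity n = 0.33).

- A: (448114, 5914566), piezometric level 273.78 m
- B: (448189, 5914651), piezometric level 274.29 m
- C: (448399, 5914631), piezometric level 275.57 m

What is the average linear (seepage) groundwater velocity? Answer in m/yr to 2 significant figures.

25 m/yr

Three-point gradient (reference A): Δ to B = (75, 85, +0.51), Δ to C = (285, 65, +1.79).
∂h/∂x = +0.006150, ∂h/∂y = +0.0005736 (det = -19350).
|∇h| = √(0.006150² + 0.0005736²) = 0.006177
Seepage velocity v = K·i/n = 3.6 × 0.006177 / 0.33 = 0.06739 m/day = 24.61 m/yr.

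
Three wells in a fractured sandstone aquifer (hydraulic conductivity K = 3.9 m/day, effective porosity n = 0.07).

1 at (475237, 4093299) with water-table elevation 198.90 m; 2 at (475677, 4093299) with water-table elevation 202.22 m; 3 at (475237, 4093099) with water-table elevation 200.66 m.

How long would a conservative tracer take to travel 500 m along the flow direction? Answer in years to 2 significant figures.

2.1 years

∂h/∂x = (202.22 − 198.90) / (475677 − 475237) = +0.007545
∂h/∂y = (200.66 − 198.90) / (4093099 − 4093299) = -0.008800
|∇h| = √(0.007545² + -0.008800²) = 0.01159
Seepage velocity v = K·i/n = 3.9 × 0.01159 / 0.07 = 0.6457 m/day.
t = 500 / 0.6457 = 774.4 days = 2.12 years.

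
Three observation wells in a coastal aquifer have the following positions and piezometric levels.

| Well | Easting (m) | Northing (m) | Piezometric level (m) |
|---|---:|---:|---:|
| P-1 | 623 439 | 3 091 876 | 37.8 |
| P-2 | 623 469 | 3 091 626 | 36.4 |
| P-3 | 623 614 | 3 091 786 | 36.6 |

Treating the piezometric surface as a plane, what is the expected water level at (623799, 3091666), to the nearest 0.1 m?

35.2 m

Differences from P-1: to P-2 (Δx, Δy, Δh) = (30, -250, -1.4); to P-3 = (175, -90, -1.2).
Determinant of the coordinate differences = 30·(-90) − 175·(-250) = 41050.
∂h/∂x = [(-1.4)·(-90) − (-1.2)·(-250)] / 41050 = -0.004239
∂h/∂y = [30·(-1.2) − 175·(-1.4)] / 41050 = +0.005091
h(623799, 3091666) = 37.8 + (-0.004239)·(360) + (+0.005091)·(-210) = 37.8 -1.526 -1.069 = 35.205 m.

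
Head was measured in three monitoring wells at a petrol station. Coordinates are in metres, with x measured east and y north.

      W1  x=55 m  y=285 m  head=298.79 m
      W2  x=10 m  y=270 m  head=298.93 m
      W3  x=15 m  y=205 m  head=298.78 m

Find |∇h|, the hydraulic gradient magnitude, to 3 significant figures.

0.00429

With h = a·x + b·y + c and W1 as origin, the differences give:
  (-45)·a + (-15)·b = +0.14
  (-40)·a + (-80)·b = -0.01
Eliminate b (×(-80) and ×(-15), subtract): 3000·a = -11.350 → a = ∂h/∂x = -0.003783
Back-substitute: b = ∂h/∂y = +0.002017.
|∇h| = √(-0.003783² + 0.002017²) = 0.004287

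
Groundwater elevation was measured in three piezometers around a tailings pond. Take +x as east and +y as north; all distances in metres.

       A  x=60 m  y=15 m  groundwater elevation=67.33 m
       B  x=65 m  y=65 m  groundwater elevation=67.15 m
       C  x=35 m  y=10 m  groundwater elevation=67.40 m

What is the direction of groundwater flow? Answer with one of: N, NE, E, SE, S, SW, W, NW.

Taking A as reference: B−A = (5, 50, -0.18); C−A = (-25, -5, +0.07).
Solve a·Δx + b·Δy = Δh: det = 5·(-5) − (-25)·50 = 1225.
∂h/∂x = [(-0.18)·(-5) − (+0.07)·50] / 1225 = -0.002122
∂h/∂y = [5·(+0.07) − (-25)·(-0.18)] / 1225 = -0.003388
Flow = −∇h = (+0.002122 east, +0.003388 north), which points northeast.

NE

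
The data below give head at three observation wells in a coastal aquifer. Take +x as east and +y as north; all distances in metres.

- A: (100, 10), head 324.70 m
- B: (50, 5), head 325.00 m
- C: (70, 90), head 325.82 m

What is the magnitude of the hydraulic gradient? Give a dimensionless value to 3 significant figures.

Taking A as reference: B−A = (-50, -5, +0.30); C−A = (-30, 80, +1.12).
Solve a·Δx + b·Δy = Δh: det = (-50)·80 − (-30)·(-5) = -4150.
∂h/∂x = [(+0.30)·80 − (+1.12)·(-5)] / -4150 = -0.007133
∂h/∂y = [(-50)·(+1.12) − (-30)·(+0.30)] / -4150 = +0.01133
|∇h| = √(-0.007133² + 0.01133²) = 0.01339

0.0134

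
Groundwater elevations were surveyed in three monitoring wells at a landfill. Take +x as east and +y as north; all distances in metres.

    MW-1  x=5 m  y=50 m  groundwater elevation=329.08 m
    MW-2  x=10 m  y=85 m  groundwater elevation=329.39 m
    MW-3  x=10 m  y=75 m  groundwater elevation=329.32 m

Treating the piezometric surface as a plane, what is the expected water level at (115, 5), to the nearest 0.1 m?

330.2 m

Differences from MW-1: to MW-2 (Δx, Δy, Δh) = (5, 35, +0.31); to MW-3 = (5, 25, +0.24).
Determinant of the coordinate differences = 5·25 − 5·35 = -50.
∂h/∂x = [(+0.31)·25 − (+0.24)·35] / -50 = +0.01300
∂h/∂y = [5·(+0.24) − 5·(+0.31)] / -50 = +0.007000
h(115, 5) = 329.08 + (+0.01300)·(110) + (+0.007000)·(-45) = 329.08 +1.430 -0.315 = 330.195 m.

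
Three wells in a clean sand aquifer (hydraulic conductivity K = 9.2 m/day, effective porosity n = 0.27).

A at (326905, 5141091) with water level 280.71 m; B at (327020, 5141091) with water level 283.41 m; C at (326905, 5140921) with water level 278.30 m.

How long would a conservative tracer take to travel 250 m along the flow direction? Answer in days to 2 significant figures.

270 days

∂h/∂x = (283.41 − 280.71) / (327020 − 326905) = +0.02348
∂h/∂y = (278.30 − 280.71) / (5140921 − 5141091) = +0.01418
|∇h| = √(0.02348² + 0.01418²) = 0.02743
Seepage velocity v = K·i/n = 9.2 × 0.02743 / 0.27 = 0.9347 m/day.
t = 250 / 0.9347 = 267.5 days.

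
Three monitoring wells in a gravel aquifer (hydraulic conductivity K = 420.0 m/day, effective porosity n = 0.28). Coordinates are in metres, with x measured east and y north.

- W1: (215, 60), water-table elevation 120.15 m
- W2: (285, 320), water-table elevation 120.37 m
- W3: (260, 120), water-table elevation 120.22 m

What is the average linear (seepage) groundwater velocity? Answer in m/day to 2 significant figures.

Differences from W1: to W2 (Δx, Δy, Δh) = (70, 260, +0.22); to W3 = (45, 60, +0.07).
Determinant of the coordinate differences = 70·60 − 45·260 = -7500.
∂h/∂x = [(+0.22)·60 − (+0.07)·260] / -7500 = +0.0006667
∂h/∂y = [70·(+0.07) − 45·(+0.22)] / -7500 = +0.0006667
|∇h| = √(0.0006667² + 0.0006667²) = 0.0009429
Seepage velocity v = K·i/n = 420.0 × 0.0009429 / 0.28 = 1.414 m/day.

1.4 m/day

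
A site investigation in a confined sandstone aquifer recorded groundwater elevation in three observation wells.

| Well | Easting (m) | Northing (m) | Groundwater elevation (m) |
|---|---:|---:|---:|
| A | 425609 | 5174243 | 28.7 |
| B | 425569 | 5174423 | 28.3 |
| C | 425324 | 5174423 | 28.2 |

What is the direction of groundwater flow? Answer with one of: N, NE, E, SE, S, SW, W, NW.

N

Differences from A: to B (Δx, Δy, Δh) = (-40, 180, -0.4); to C = (-285, 180, -0.5).
Determinant of the coordinate differences = (-40)·180 − (-285)·180 = 44100.
∂h/∂x = [(-0.4)·180 − (-0.5)·180] / 44100 = +0.0004082
∂h/∂y = [(-40)·(-0.5) − (-285)·(-0.4)] / 44100 = -0.002132
Flow = −∇h = (-0.0004082 east, +0.002132 north), which points north.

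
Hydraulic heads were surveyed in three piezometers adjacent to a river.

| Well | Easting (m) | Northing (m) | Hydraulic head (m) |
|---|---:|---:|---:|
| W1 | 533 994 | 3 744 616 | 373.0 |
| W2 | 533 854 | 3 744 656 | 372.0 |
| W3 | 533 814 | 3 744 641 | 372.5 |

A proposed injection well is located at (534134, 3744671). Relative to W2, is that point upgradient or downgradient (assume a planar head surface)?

downgradient

Differences from W1: to W2 (Δx, Δy, Δh) = (-140, 40, -1.0); to W3 = (-180, 25, -0.5).
Solve a·Δx + b·Δy = Δh: det = (-140)·25 − (-180)·40 = 3700.
∂h/∂x = [(-1.0)·25 − (-0.5)·40] / 3700 = -0.001351
∂h/∂y = [(-140)·(-0.5) − (-180)·(-1.0)] / 3700 = -0.02973
Head at (534134, 3744671) = 373.0 + (-0.001351)·(140) + (-0.02973)·(55) = 371.18 m.
That is lower than the 372.0 m at W2, so the point is downgradient.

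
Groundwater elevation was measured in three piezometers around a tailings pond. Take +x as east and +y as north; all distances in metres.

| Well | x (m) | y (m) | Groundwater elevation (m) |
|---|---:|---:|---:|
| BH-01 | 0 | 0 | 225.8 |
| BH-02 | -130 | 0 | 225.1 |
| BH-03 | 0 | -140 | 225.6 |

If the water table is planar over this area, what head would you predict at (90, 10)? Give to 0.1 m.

226.3 m

∂h/∂x = (225.1 − 225.8) / (-130 − 0) = +0.005385
∂h/∂y = (225.6 − 225.8) / (-140 − 0) = +0.001429
h(90, 10) = 225.8 + (+0.005385)·(90) + (+0.001429)·(10) = 225.8 +0.485 +0.014 = 226.299 m.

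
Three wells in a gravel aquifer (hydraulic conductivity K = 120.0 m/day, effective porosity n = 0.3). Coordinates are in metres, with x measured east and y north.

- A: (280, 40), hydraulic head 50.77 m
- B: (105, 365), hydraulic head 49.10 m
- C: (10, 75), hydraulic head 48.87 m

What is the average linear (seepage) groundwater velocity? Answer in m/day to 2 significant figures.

Taking A as reference: B−A = (-175, 325, -1.67); C−A = (-270, 35, -1.90).
Solve a·Δx + b·Δy = Δh: det = (-175)·35 − (-270)·325 = 81625.
∂h/∂x = [(-1.67)·35 − (-1.90)·325] / 81625 = +0.006849
∂h/∂y = [(-175)·(-1.90) − (-270)·(-1.67)] / 81625 = -0.001451
|∇h| = √(0.006849² + -0.001451²) = 0.007001
Seepage velocity v = K·i/n = 120.0 × 0.007001 / 0.3 = 2.8 m/day.

2.8 m/day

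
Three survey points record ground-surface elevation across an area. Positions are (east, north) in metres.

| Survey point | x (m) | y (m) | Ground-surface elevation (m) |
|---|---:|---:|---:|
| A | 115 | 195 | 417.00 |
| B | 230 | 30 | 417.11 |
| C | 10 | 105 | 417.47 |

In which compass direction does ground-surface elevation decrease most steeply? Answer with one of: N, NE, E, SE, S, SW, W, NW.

Taking A as reference: B−A = (115, -165, +0.11); C−A = (-105, -90, +0.47).
Determinant of the coordinate differences = 115·(-90) − (-105)·(-165) = -27675.
∂z/∂x = [(+0.11)·(-90) − (+0.47)·(-165)] / -27675 = -0.002444
∂z/∂y = [115·(+0.47) − (-105)·(+0.11)] / -27675 = -0.002370
Steepest decrease is along −∇f = (+0.002444 E, +0.002370 N) → northeast.

NE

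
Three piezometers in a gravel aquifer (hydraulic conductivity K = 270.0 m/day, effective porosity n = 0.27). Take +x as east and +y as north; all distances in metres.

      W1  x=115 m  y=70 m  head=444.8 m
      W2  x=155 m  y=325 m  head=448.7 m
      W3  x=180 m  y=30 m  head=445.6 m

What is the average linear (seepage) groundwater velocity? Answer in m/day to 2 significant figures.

23 m/day

Differences from W1: to W2 (Δx, Δy, Δh) = (40, 255, +3.9); to W3 = (65, -40, +0.8).
Determinant of the coordinate differences = 40·(-40) − 65·255 = -18175.
∂h/∂x = [(+3.9)·(-40) − (+0.8)·255] / -18175 = +0.01981
∂h/∂y = [40·(+0.8) − 65·(+3.9)] / -18175 = +0.01219
|∇h| = √(0.01981² + 0.01219²) = 0.02326
Seepage velocity v = K·i/n = 270.0 × 0.02326 / 0.27 = 23.26 m/day.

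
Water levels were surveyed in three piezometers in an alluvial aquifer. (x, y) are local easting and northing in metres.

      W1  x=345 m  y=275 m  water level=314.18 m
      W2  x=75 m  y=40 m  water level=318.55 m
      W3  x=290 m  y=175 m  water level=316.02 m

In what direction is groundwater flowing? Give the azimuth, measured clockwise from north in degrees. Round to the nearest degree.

Three-point gradient (reference W1): Δ to W2 = (-270, -235, +4.37), Δ to W3 = (-55, -100, +1.84).
∂h/∂x = -0.0003268, ∂h/∂y = -0.01822 (det = 14075).
Flow direction (−∇h) has components (+0.0003268 E, +0.01822 N).
Azimuth = atan2(E, N) = atan2(+0.0003268, +0.01822) = 1.0° ≈ 001°.

001°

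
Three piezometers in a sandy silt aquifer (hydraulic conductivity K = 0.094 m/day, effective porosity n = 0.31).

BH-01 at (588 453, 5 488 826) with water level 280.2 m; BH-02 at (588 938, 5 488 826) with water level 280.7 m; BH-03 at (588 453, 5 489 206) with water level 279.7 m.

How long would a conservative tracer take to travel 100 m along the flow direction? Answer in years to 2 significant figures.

∂h/∂x = (280.7 − 280.2) / (588938 − 588453) = +0.001031
∂h/∂y = (279.7 − 280.2) / (5489206 − 5488826) = -0.001316
|∇h| = √(0.001031² + -0.001316²) = 0.001672
Seepage velocity v = K·i/n = 0.094 × 0.001672 / 0.31 = 0.000507 m/day.
t = 100 / 0.000507 = 1.972e+05 days = 540 years.

540 years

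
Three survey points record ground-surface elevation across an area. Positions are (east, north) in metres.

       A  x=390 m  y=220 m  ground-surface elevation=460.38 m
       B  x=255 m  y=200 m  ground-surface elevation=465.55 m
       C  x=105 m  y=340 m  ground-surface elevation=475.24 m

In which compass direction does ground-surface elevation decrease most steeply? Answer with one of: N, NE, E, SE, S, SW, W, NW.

With z = a·x + b·y + c and A as origin, the differences give:
  (-135)·a + (-20)·b = +5.17
  (-285)·a + 120·b = +14.86
Eliminate b (×120 and ×(-20), subtract): -21900·a = 917.600 → a = ∂z/∂x = -0.04190
Back-substitute: b = ∂z/∂y = +0.02432.
Steepest decrease is along −∇f = (+0.04190 E, -0.02432 N) → southeast.

SE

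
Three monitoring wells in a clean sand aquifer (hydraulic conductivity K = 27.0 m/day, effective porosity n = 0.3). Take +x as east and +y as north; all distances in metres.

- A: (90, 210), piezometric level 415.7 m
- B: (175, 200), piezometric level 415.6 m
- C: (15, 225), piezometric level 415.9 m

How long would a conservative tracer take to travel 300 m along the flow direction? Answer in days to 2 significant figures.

180 days

With h = a·x + b·y + c and A as origin, the differences give:
  85·a + (-10)·b = -0.1
  (-75)·a + 15·b = +0.2
Eliminate b (×15 and ×(-10), subtract): 525·a = 0.50 → a = ∂h/∂x = +0.0009524
Back-substitute: b = ∂h/∂y = +0.01810.
|∇h| = √(0.0009524² + 0.01810²) = 0.01813
Seepage velocity v = K·i/n = 27.0 × 0.01813 / 0.3 = 1.632 m/day.
t = 300 / 1.632 = 183.8 days.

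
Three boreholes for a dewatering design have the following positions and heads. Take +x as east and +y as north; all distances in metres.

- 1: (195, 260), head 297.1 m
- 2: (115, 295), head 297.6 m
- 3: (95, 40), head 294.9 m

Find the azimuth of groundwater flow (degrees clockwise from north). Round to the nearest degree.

Taking 1 as reference: 2−1 = (-80, 35, +0.5); 3−1 = (-100, -220, -2.2).
Solve a·Δx + b·Δy = Δh: det = (-80)·(-220) − (-100)·35 = 21100.
∂h/∂x = [(+0.5)·(-220) − (-2.2)·35] / 21100 = -0.001564
∂h/∂y = [(-80)·(-2.2) − (-100)·(+0.5)] / 21100 = +0.01071
Flow direction (−∇h) has components (+0.001564 E, -0.01071 N).
Azimuth = atan2(E, N) = atan2(+0.001564, -0.01071) = 171.7° ≈ 172°.

172°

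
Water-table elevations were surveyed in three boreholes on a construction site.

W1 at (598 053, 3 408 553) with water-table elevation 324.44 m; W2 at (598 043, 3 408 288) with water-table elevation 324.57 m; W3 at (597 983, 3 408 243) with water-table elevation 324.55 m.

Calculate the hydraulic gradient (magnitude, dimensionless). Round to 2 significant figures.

With h = a·x + b·y + c and W1 as origin, the differences give:
  (-10)·a + (-265)·b = +0.13
  (-70)·a + (-310)·b = +0.11
Eliminate b (×(-310) and ×(-265), subtract): -15450·a = -11.150 → a = ∂h/∂x = +0.0007217
Back-substitute: b = ∂h/∂y = -0.0005178.
|∇h| = √(0.0007217² + -0.0005178²) = 0.0008882

0.00089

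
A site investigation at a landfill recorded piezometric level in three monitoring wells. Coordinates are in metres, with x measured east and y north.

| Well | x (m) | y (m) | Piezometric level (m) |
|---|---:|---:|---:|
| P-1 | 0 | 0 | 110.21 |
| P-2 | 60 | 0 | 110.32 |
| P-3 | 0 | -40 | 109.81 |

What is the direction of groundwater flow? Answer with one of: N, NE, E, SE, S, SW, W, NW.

∂h/∂x = (110.32 − 110.21) / (60 − 0) = +0.001833
∂h/∂y = (109.81 − 110.21) / (-40 − 0) = +0.010000
Flow = −∇h = (-0.001833 east, -0.010000 north), which points south.

S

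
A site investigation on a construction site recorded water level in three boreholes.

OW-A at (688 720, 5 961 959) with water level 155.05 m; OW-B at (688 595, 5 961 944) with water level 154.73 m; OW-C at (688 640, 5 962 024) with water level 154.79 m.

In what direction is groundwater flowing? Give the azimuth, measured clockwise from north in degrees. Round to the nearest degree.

Taking OW-A as reference: OW-B−OW-A = (-125, -15, -0.32); OW-C−OW-A = (-80, 65, -0.26).
Determinant of the coordinate differences = (-125)·65 − (-80)·(-15) = -9325.
∂h/∂x = [(-0.32)·65 − (-0.26)·(-15)] / -9325 = +0.002649
∂h/∂y = [(-125)·(-0.26) − (-80)·(-0.32)] / -9325 = -0.0007399
Flow direction (−∇h) has components (-0.002649 E, +0.0007399 N).
Azimuth = atan2(E, N) = atan2(-0.002649, +0.0007399) = 285.6° ≈ 286°.

286°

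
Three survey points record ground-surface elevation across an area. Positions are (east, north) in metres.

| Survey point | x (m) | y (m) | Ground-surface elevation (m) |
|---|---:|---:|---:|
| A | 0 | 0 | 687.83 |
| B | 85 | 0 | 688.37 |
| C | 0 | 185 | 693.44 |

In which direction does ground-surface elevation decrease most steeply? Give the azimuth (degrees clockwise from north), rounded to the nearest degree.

∂z/∂x = (688.37 − 687.83) / (85 − 0) = +0.006353
∂z/∂y = (693.44 − 687.83) / (185 − 0) = +0.03032
Steepest decrease is along −∇f: components (-0.006353 E, -0.03032 N).
Azimuth = atan2(-0.006353, -0.03032) = 191.8° ≈ 192°.

192°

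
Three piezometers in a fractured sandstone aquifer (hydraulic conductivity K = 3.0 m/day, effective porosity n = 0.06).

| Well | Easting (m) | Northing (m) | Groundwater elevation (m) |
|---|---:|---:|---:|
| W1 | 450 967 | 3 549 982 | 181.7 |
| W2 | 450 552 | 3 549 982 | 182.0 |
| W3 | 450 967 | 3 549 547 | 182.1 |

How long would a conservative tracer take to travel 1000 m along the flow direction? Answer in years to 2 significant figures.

47 years

∂h/∂x = (182.0 − 181.7) / (450552 − 450967) = -0.0007229
∂h/∂y = (182.1 − 181.7) / (3549547 − 3549982) = -0.0009195
|∇h| = √(-0.0007229² + -0.0009195²) = 0.00117
Seepage velocity v = K·i/n = 3.0 × 0.00117 / 0.06 = 0.0585 m/day.
t = 1000 / 0.0585 = 1.709e+04 days = 46.8 years.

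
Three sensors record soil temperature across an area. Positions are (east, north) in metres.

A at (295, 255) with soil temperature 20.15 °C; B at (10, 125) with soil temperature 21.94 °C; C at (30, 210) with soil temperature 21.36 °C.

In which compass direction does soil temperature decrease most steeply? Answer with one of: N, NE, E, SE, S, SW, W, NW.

Taking A as reference: B−A = (-285, -130, +1.79); C−A = (-265, -45, +1.21).
Determinant of the coordinate differences = (-285)·(-45) − (-265)·(-130) = -21625.
∂T/∂x = [(+1.79)·(-45) − (+1.21)·(-130)] / -21625 = -0.003549
∂T/∂y = [(-285)·(+1.21) − (-265)·(+1.79)] / -21625 = -0.005988
Steepest decrease is along −∇f = (+0.003549 E, +0.005988 N) → northeast.

NE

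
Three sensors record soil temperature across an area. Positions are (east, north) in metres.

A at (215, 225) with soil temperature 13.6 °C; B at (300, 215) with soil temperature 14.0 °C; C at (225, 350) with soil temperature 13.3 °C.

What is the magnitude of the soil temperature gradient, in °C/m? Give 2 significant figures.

0.0052 °C/m

With T = a·x + b·y + c and A as origin, the differences give:
  85·a + (-10)·b = +0.4
  10·a + 125·b = -0.3
Eliminate b (×125 and ×(-10), subtract): 10725·a = 47.00 → a = ∂T/∂x = +0.004382
Back-substitute: b = ∂T/∂y = -0.002751.
|∇f| = √(0.004382² + -0.002751²) = 0.005174 °C/m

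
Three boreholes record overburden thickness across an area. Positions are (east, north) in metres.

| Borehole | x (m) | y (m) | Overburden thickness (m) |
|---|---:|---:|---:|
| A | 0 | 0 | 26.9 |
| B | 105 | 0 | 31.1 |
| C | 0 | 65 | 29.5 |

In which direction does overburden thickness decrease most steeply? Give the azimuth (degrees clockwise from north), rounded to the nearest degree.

∂d/∂x = (31.1 − 26.9) / (105 − 0) = +0.04000
∂d/∂y = (29.5 − 26.9) / (65 − 0) = +0.04000
Steepest decrease is along −∇f: components (-0.04000 E, -0.04000 N).
Azimuth = atan2(-0.04000, -0.04000) = 225.0° ≈ 225°.

225°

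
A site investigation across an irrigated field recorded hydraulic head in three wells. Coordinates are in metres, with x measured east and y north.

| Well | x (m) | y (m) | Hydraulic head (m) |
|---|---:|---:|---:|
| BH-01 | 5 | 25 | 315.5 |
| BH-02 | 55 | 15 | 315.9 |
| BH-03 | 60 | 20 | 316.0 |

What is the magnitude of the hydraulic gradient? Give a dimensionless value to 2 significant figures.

0.014

Differences from BH-01: to BH-02 (Δx, Δy, Δh) = (50, -10, +0.4); to BH-03 = (55, -5, +0.5).
Solve a·Δx + b·Δy = Δh: det = 50·(-5) − 55·(-10) = 300.
∂h/∂x = [(+0.4)·(-5) − (+0.5)·(-10)] / 300 = +0.01000
∂h/∂y = [50·(+0.5) − 55·(+0.4)] / 300 = +0.01000
|∇h| = √(0.01000² + 0.01000²) = 0.01414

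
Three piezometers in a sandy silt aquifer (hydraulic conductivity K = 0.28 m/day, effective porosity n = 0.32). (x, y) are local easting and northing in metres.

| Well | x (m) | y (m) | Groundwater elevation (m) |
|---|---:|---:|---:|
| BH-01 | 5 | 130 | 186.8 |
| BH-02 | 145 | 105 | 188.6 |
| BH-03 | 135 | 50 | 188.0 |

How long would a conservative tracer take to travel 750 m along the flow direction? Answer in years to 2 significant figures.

Differences from BH-01: to BH-02 (Δx, Δy, Δh) = (140, -25, +1.8); to BH-03 = (130, -80, +1.2).
Determinant of the coordinate differences = 140·(-80) − 130·(-25) = -7950.
∂h/∂x = [(+1.8)·(-80) − (+1.2)·(-25)] / -7950 = +0.01434
∂h/∂y = [140·(+1.2) − 130·(+1.8)] / -7950 = +0.008302
|∇h| = √(0.01434² + 0.008302²) = 0.01657
Seepage velocity v = K·i/n = 0.28 × 0.01657 / 0.32 = 0.0145 m/day.
t = 750 / 0.0145 = 5.172e+04 days = 142 years.

140 years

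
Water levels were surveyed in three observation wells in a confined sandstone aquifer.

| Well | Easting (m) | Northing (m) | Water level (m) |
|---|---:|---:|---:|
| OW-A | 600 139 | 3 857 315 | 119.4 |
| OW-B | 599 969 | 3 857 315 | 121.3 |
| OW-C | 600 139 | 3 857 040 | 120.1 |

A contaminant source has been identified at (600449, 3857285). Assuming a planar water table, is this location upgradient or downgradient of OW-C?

∂h/∂x = (121.3 − 119.4) / (599969 − 600139) = -0.01118
∂h/∂y = (120.1 − 119.4) / (3857040 − 3857315) = -0.002545
Head at (600449, 3857285) = 119.4 + (-0.01118)·(310) + (-0.002545)·(-30) = 116.01 m.
That is lower than the 120.1 m at OW-C, so the point is downgradient.

downgradient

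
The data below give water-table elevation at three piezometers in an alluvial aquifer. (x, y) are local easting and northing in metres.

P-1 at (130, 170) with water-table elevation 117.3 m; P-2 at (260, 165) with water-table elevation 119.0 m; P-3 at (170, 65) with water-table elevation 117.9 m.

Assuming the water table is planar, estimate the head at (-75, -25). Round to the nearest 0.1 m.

114.8 m

Differences from P-1: to P-2 (Δx, Δy, Δh) = (130, -5, +1.7); to P-3 = (40, -105, +0.6).
Determinant of the coordinate differences = 130·(-105) − 40·(-5) = -13450.
∂h/∂x = [(+1.7)·(-105) − (+0.6)·(-5)] / -13450 = +0.01305
∂h/∂y = [130·(+0.6) − 40·(+1.7)] / -13450 = -0.0007435
h(-75, -25) = 117.3 + (+0.01305)·(-205) + (-0.0007435)·(-195) = 117.3 -2.675 +0.145 = 114.770 m.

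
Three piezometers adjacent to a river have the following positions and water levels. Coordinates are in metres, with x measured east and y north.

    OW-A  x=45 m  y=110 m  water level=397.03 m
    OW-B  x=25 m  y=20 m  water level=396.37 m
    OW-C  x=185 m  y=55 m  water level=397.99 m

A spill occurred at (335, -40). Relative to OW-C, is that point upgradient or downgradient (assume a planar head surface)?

With h = a·x + b·y + c and OW-A as origin, the differences give:
  (-20)·a + (-90)·b = -0.66
  140·a + (-55)·b = +0.96
Eliminate b (×(-55) and ×(-90), subtract): 13700·a = 122.700 → a = ∂h/∂x = +0.008956
Back-substitute: b = ∂h/∂y = +0.005343.
Head at (335, -40) = 397.03 + (+0.008956)·(290) + (+0.005343)·(-150) = 398.83 m.
That is higher than the 397.99 m at OW-C, so the point is upgradient.

upgradient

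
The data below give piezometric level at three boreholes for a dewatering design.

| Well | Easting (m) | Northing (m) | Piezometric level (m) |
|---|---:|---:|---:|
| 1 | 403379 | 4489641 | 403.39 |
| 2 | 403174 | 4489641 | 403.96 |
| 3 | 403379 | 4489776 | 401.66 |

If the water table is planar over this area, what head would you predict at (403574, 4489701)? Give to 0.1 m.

402.1 m

∂h/∂x = (403.96 − 403.39) / (403174 − 403379) = -0.002780
∂h/∂y = (401.66 − 403.39) / (4489776 − 4489641) = -0.01281
h(403574, 4489701) = 403.39 + (-0.002780)·(195) + (-0.01281)·(60) = 403.39 -0.542 -0.769 = 402.079 m.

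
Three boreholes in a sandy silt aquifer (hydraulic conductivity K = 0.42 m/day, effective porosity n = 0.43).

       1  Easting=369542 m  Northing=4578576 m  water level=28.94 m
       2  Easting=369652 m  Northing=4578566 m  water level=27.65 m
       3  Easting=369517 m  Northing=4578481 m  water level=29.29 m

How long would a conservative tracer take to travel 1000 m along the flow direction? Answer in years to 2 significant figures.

With h = a·x + b·y + c and 1 as origin, the differences give:
  110·a + (-10)·b = -1.29
  (-25)·a + (-95)·b = +0.35
Eliminate b (×(-95) and ×(-10), subtract): -10700·a = 126.050 → a = ∂h/∂x = -0.01178
Back-substitute: b = ∂h/∂y = -0.0005841.
|∇h| = √(-0.01178² + -0.0005841²) = 0.01179
Seepage velocity v = K·i/n = 0.42 × 0.01179 / 0.43 = 0.01152 m/day.
t = 1000 / 0.01152 = 8.681e+04 days = 238 years.

240 years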